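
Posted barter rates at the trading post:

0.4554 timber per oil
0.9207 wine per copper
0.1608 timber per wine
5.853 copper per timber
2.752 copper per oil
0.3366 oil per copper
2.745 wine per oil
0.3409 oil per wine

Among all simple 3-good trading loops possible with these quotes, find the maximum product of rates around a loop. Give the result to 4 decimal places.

0.8972

oil→timber→copper→oil: 0.4554 × 5.853 × 0.3366 = 0.89719
wine→timber→copper→wine: 0.1608 × 5.853 × 0.9207 = 0.86653
wine→oil→copper→wine: 0.3409 × 2.752 × 0.9207 = 0.86376
Maximum is oil→timber→copper→oil at 0.8972; no arbitrage — every cycle loses value.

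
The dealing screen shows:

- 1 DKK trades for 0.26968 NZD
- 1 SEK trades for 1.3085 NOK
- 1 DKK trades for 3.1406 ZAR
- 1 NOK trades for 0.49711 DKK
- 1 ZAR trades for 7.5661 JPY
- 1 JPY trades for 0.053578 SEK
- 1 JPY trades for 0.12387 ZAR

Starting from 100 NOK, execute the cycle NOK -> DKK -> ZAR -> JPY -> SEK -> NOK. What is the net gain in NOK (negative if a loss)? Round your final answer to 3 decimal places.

100 NOK × 0.49711 = 49.711 DKK
49.711 DKK × 3.1406 = 156.1223666 ZAR
156.1223666 ZAR × 7.5661 = 1181.23743793226 JPY
1181.23743793226 JPY × 0.053578 = 63.28833944953462628 SEK
63.28833944953462628 SEK × 1.3085 = 82.81279216971605848738 NOK
Net change: 82.81279216971605848738 − 100 = -17.18720783028394151262 NOK

-17.187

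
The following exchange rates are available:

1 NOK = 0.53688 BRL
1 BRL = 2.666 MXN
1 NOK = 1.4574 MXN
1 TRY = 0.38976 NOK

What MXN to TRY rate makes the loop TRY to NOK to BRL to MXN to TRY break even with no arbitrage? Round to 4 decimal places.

1.7925

Known legs of the cycle: 0.38976 × 0.53688 × 2.666 = 0.5578720939008
For no arbitrage the full-cycle product must be 1, so the missing rate is 1 / 0.5578720939008 ≈ 1.792526.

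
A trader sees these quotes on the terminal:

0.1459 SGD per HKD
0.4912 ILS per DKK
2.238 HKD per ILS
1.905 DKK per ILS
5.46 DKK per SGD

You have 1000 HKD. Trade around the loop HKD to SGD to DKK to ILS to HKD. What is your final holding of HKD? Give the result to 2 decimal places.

875.72

1000 HKD × 0.1459 = 145.9 SGD
145.9 SGD × 5.46 = 796.614 DKK
796.614 DKK × 0.4912 = 391.2967968 ILS
391.2967968 ILS × 2.238 = 875.7222312384 HKD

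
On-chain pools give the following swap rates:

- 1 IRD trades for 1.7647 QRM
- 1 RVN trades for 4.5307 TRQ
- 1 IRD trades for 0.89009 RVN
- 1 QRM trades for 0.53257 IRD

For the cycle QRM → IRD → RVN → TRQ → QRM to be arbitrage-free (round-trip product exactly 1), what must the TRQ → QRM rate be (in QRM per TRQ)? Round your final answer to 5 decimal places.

Known legs of the cycle: 0.53257 × 0.89009 × 4.5307 = 2.14771142245091
For no arbitrage the full-cycle product must be 1, so the missing rate is 1 / 2.14771142245091 ≈ 0.4656119.

0.46561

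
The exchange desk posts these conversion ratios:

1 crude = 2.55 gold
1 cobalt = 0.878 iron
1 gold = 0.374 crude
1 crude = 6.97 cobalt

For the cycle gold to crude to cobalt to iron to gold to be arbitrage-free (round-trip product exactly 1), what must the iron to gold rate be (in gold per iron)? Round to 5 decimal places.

Known legs of the cycle: 0.374 × 6.97 × 0.878 = 2.28875284
For no arbitrage the full-cycle product must be 1, so the missing rate is 1 / 2.28875284 ≈ 0.4369192.

0.43692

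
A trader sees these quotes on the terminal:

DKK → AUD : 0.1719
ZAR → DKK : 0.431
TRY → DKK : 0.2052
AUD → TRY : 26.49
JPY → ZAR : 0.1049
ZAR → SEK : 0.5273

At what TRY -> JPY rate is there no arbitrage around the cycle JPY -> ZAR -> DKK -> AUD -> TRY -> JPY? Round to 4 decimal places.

4.8572

Known legs of the cycle: 0.1049 × 0.431 × 0.1719 × 26.49 = 0.2058783094089
For no arbitrage the full-cycle product must be 1, so the missing rate is 1 / 0.2058783094089 ≈ 4.857238.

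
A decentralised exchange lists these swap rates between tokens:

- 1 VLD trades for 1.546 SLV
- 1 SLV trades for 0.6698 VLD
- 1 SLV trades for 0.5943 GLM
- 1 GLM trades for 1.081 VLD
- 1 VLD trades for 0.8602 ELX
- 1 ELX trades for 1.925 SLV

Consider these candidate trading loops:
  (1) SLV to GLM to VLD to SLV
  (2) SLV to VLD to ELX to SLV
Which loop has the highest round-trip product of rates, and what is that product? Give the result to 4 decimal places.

(1) 0.5943 × 1.081 × 1.546 = 0.99321
(2) 0.6698 × 0.8602 × 1.925 = 1.10911
Highest is cycle (2) at 1.1091 (>1, arbitrage).

1.1091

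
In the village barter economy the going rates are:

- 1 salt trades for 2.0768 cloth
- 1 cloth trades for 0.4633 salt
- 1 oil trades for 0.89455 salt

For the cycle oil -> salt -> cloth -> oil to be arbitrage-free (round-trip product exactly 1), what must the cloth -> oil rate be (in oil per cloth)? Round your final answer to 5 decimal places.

Known legs of the cycle: 0.89455 × 2.0768 = 1.85780144
For no arbitrage the full-cycle product must be 1, so the missing rate is 1 / 1.85780144 ≈ 0.5382707.

0.53827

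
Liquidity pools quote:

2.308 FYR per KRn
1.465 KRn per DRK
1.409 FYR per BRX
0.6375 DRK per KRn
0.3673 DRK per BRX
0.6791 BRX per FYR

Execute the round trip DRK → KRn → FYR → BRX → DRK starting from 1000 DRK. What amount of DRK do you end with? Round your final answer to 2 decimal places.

843.39

1000 DRK × 1.465 = 1465 KRn
1465 KRn × 2.308 = 3381.22 FYR
3381.22 FYR × 0.6791 = 2296.186502 BRX
2296.186502 BRX × 0.3673 = 843.3893021846 DRK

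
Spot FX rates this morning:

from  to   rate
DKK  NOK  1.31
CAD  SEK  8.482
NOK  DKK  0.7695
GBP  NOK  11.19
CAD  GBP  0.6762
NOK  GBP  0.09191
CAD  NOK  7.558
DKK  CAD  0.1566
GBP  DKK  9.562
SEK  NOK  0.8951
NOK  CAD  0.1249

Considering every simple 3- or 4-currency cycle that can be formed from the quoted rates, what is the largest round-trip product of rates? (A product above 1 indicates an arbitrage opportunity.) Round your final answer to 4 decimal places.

NOK→GBP→DKK→NOK: 0.09191 × 9.562 × 1.31 = 1.15128
CAD→GBP→DKK→NOK→CAD: 0.6762 × 9.562 × 1.31 × 0.1249 = 1.05793
CAD→NOK→GBP→DKK→CAD: 7.558 × 0.09191 × 9.562 × 0.1566 = 1.04018
CAD→GBP→DKK→CAD: 0.6762 × 9.562 × 0.1566 = 1.01255
CAD→SEK→NOK→CAD: 8.482 × 0.8951 × 0.1249 = 0.94827
CAD→GBP→NOK→CAD: 0.6762 × 11.19 × 0.1249 = 0.94508
CAD→SEK→NOK→DKK→CAD: 8.482 × 0.8951 × 0.7695 × 0.1566 = 0.91489
CAD→GBP→NOK→DKK→CAD: 0.6762 × 11.19 × 0.7695 × 0.1566 = 0.91181
CAD→NOK→DKK→CAD: 7.558 × 0.7695 × 0.1566 = 0.91077
Maximum is NOK→GBP→DKK→NOK at 1.1513; arbitrage exists.

1.1513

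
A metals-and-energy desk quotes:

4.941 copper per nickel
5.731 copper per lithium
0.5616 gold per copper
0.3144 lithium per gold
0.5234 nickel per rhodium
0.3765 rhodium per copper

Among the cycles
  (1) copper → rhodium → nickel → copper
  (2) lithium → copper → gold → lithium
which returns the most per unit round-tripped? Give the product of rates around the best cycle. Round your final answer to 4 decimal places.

(1) 0.3765 × 0.5234 × 4.941 = 0.97367
(2) 5.731 × 0.5616 × 0.3144 = 1.01191
Highest is cycle (2) at 1.0119 (>1, arbitrage).

1.0119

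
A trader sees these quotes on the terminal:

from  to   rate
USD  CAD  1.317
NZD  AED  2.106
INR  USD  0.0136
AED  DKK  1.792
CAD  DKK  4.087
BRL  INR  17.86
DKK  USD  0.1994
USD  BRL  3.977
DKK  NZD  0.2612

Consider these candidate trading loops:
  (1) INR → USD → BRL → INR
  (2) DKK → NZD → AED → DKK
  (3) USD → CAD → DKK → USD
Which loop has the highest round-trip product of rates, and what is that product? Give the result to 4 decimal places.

(1) 0.0136 × 3.977 × 17.86 = 0.96600
(2) 0.2612 × 2.106 × 1.792 = 0.98576
(3) 1.317 × 4.087 × 0.1994 = 1.07329
Highest is cycle (3) at 1.0733 (>1, arbitrage).

1.0733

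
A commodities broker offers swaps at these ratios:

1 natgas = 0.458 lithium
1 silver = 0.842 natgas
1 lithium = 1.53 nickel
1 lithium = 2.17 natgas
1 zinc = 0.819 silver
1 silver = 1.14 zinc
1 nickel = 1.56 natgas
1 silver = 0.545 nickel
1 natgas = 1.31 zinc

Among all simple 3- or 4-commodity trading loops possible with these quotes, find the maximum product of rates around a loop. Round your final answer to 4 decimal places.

natgas→lithium→nickel→natgas: 0.458 × 1.53 × 1.56 = 1.09315
silver→nickel→natgas→zinc→silver: 0.545 × 1.56 × 1.31 × 0.819 = 0.91217
silver→natgas→zinc→silver: 0.842 × 1.31 × 0.819 = 0.90337
Maximum is natgas→lithium→nickel→natgas at 1.0932; arbitrage exists.

1.0932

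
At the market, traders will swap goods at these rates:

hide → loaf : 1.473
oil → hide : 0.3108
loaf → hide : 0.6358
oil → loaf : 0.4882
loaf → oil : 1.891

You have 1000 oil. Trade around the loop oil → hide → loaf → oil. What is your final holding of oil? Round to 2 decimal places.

1000 oil × 0.3108 = 310.8 hide
310.8 hide × 1.473 = 457.8084 loaf
457.8084 loaf × 1.891 = 865.7156844 oil

865.72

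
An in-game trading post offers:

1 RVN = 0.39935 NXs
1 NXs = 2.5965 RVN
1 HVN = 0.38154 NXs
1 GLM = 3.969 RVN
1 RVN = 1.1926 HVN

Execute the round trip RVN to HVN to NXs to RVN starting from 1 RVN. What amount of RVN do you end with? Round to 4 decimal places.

1.1815

1 RVN × 1.1926 = 1.1926 HVN
1.1926 HVN × 0.38154 = 0.455024604 NXs
0.455024604 NXs × 2.5965 = 1.181471384286 RVN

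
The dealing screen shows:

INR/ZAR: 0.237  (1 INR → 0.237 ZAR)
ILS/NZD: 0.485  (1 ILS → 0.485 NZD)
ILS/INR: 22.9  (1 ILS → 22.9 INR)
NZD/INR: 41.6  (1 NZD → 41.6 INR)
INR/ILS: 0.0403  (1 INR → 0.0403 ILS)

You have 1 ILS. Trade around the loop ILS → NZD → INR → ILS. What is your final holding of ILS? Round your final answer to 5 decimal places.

1 ILS × 0.485 = 0.485 NZD
0.485 NZD × 41.6 = 20.176 INR
20.176 INR × 0.0403 = 0.8130928 ILS

0.81309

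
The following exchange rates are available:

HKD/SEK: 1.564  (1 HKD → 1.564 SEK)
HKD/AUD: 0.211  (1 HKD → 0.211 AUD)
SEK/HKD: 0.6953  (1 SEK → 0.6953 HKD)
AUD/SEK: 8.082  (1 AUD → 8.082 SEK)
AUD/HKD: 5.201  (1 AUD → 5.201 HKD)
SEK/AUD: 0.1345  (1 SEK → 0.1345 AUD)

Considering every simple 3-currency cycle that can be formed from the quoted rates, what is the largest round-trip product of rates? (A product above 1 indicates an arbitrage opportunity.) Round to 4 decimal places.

SEK→HKD→AUD→SEK: 0.6953 × 0.211 × 8.082 = 1.18570
SEK→AUD→HKD→SEK: 0.1345 × 5.201 × 1.564 = 1.09407
Maximum is SEK→HKD→AUD→SEK at 1.1857; arbitrage exists.

1.1857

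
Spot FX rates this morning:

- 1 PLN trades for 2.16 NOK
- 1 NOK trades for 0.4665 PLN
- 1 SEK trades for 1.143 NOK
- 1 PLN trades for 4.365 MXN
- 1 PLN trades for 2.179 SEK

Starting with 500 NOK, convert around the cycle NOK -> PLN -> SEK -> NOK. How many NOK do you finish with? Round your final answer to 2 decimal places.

580.93

500 NOK × 0.4665 = 233.25 PLN
233.25 PLN × 2.179 = 508.25175 SEK
508.25175 SEK × 1.143 = 580.93175025 NOK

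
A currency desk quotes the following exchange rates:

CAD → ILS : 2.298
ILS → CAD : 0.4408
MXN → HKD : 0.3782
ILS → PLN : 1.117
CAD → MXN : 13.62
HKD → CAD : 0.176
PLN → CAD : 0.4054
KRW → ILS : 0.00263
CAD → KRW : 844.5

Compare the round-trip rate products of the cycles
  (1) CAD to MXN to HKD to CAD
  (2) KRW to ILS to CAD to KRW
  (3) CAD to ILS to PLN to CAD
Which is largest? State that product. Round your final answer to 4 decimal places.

(1) 13.62 × 0.3782 × 0.176 = 0.90659
(2) 0.00263 × 0.4408 × 844.5 = 0.97903
(3) 2.298 × 1.117 × 0.4054 = 1.04061
Highest is cycle (3) at 1.0406 (>1, arbitrage).

1.0406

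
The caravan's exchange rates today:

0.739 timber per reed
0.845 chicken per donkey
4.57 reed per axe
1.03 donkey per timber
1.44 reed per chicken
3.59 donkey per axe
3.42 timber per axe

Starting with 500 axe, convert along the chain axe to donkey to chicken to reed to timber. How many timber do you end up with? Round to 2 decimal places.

1614.09

500 axe × 3.59 = 1795 donkey
1795 donkey × 0.845 = 1516.775 chicken
1516.775 chicken × 1.44 = 2184.156 reed
2184.156 reed × 0.739 = 1614.091284 timber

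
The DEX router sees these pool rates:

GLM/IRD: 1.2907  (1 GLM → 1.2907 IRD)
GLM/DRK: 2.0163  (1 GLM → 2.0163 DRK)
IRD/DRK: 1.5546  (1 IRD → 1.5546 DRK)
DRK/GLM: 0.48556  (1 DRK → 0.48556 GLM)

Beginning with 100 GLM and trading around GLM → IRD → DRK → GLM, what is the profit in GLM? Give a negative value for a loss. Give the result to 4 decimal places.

-2.5713

100 GLM × 1.2907 = 129.07 IRD
129.07 IRD × 1.5546 = 200.652222 DRK
200.652222 DRK × 0.48556 = 97.42869291432 GLM
Net change: 97.42869291432 − 100 = -2.57130708568 GLM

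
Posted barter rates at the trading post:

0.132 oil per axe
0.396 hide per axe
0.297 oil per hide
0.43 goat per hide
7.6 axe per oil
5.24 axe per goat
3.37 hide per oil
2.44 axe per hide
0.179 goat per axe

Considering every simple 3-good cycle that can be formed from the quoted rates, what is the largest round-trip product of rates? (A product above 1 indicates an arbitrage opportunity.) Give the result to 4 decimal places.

oil→hide→axe→oil: 3.37 × 2.44 × 0.132 = 1.08541
oil→axe→hide→oil: 7.6 × 0.396 × 0.297 = 0.89385
goat→axe→hide→goat: 5.24 × 0.396 × 0.43 = 0.89227
Maximum is oil→hide→axe→oil at 1.0854; arbitrage exists.

1.0854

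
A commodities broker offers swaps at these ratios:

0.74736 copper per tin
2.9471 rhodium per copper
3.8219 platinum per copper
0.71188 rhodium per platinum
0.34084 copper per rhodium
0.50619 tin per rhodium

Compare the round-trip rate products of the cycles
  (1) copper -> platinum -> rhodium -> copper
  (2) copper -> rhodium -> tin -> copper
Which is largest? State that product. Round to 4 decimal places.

(1) 3.8219 × 0.71188 × 0.34084 = 0.92734
(2) 2.9471 × 0.50619 × 0.74736 = 1.11491
Highest is cycle (2) at 1.1149 (>1, arbitrage).

1.1149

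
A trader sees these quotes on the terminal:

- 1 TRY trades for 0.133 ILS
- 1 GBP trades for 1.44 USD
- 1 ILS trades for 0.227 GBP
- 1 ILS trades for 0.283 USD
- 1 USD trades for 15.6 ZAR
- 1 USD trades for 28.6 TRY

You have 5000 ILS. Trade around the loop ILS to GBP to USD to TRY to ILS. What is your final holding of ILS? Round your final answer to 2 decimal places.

6216.93

5000 ILS × 0.227 = 1135 GBP
1135 GBP × 1.44 = 1634.4 USD
1634.4 USD × 28.6 = 46743.84 TRY
46743.84 TRY × 0.133 = 6216.93072 ILS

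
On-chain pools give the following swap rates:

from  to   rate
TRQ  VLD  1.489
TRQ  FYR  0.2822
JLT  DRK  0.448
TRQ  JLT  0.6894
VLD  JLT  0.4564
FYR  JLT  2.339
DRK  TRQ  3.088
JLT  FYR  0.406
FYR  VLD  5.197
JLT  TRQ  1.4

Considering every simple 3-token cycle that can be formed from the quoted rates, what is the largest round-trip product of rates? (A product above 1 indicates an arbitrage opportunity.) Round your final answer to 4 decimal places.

0.9630

VLD→JLT→FYR→VLD: 0.4564 × 0.406 × 5.197 = 0.96300
DRK→TRQ→JLT→DRK: 3.088 × 0.6894 × 0.448 = 0.95373
VLD→JLT→TRQ→VLD: 0.4564 × 1.4 × 1.489 = 0.95141
JLT→TRQ→FYR→JLT: 1.4 × 0.2822 × 2.339 = 0.92409
Maximum is VLD→JLT→FYR→VLD at 0.9630; no arbitrage — every cycle loses value.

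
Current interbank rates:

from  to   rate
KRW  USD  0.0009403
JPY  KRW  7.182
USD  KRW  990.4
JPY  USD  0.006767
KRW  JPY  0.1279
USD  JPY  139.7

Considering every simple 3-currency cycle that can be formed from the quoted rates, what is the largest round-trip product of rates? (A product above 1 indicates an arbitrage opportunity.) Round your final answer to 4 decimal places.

KRW→USD→JPY→KRW: 0.0009403 × 139.7 × 7.182 = 0.94343
KRW→JPY→USD→KRW: 0.1279 × 0.006767 × 990.4 = 0.85719
Maximum is KRW→USD→JPY→KRW at 0.9434; no arbitrage — every cycle loses value.

0.9434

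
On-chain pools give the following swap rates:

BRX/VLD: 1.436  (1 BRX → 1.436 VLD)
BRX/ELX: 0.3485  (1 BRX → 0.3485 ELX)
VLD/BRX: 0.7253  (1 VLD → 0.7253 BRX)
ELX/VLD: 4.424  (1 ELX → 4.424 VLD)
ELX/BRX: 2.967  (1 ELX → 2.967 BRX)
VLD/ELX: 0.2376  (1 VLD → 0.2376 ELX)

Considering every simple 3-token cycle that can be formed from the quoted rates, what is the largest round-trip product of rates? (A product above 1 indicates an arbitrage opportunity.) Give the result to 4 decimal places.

1.1182

ELX→VLD→BRX→ELX: 4.424 × 0.7253 × 0.3485 = 1.11824
ELX→BRX→VLD→ELX: 2.967 × 1.436 × 0.2376 = 1.01232
Maximum is ELX→VLD→BRX→ELX at 1.1182; arbitrage exists.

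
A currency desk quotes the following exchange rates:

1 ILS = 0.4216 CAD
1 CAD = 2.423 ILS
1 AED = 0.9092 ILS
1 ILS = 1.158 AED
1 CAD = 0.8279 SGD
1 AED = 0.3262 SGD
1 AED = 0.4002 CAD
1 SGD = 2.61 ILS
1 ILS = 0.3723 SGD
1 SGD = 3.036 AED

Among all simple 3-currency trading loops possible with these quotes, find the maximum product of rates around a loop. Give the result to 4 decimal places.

AED→CAD→ILS→AED: 0.4002 × 2.423 × 1.158 = 1.12289
SGD→AED→ILS→SGD: 3.036 × 0.9092 × 0.3723 = 1.02767
SGD→AED→CAD→SGD: 3.036 × 0.4002 × 0.8279 = 1.00590
SGD→ILS→AED→SGD: 2.61 × 1.158 × 0.3262 = 0.98590
SGD→ILS→CAD→SGD: 2.61 × 0.4216 × 0.8279 = 0.91100
Maximum is AED→CAD→ILS→AED at 1.1229; arbitrage exists.

1.1229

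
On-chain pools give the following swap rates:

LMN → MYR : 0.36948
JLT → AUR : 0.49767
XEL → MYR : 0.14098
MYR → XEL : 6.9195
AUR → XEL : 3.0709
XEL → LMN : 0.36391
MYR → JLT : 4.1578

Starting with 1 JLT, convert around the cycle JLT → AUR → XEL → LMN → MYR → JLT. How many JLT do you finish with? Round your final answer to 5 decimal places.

1 JLT × 0.49767 = 0.49767 AUR
0.49767 AUR × 3.0709 = 1.528294803 XEL
1.528294803 XEL × 0.36391 = 0.55616176175973 LMN
0.55616176175973 LMN × 0.36948 = 0.2054906477349850404 MYR
0.2054906477349850404 MYR × 4.1578 = 0.85438901515252080097512 JLT

0.85439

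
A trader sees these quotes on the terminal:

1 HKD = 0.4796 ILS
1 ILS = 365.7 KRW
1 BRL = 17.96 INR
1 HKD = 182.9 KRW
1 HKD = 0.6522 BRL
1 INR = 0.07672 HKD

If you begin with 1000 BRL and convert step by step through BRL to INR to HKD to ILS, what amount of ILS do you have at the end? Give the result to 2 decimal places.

660.84

1000 BRL × 17.96 = 17960 INR
17960 INR × 0.07672 = 1377.8912 HKD
1377.8912 HKD × 0.4796 = 660.83661952 ILS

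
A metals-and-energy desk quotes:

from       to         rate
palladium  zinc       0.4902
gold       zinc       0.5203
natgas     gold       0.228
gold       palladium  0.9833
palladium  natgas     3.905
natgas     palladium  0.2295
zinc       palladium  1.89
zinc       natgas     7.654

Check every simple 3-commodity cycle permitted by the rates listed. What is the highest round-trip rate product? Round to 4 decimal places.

0.9080

natgas→gold→zinc→natgas: 0.228 × 0.5203 × 7.654 = 0.90798
palladium→natgas→gold→palladium: 3.905 × 0.228 × 0.9833 = 0.87547
palladium→zinc→natgas→palladium: 0.4902 × 7.654 × 0.2295 = 0.86108
Maximum is natgas→gold→zinc→natgas at 0.9080; no arbitrage — every cycle loses value.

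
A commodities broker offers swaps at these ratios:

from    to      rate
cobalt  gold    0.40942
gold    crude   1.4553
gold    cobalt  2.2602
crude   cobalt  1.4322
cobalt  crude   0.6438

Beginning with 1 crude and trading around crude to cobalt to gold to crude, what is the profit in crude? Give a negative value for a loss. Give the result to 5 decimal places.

1 crude × 1.4322 = 1.4322 cobalt
1.4322 cobalt × 0.40942 = 0.586371324 gold
0.586371324 gold × 1.4553 = 0.8533461878172 crude
Net change: 0.8533461878172 − 1 = -0.1466538121828 crude

-0.14665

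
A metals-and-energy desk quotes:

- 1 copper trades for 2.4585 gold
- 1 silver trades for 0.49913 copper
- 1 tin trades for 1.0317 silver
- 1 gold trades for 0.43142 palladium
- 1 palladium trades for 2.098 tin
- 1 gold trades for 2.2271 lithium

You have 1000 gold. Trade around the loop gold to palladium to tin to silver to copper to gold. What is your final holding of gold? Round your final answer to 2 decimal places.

1145.89

1000 gold × 0.43142 = 431.42 palladium
431.42 palladium × 2.098 = 905.11916 tin
905.11916 tin × 1.0317 = 933.811437372 silver
933.811437372 silver × 0.49913 = 466.09330273548636 copper
466.09330273548636 copper × 2.4585 = 1145.89038477519321606 gold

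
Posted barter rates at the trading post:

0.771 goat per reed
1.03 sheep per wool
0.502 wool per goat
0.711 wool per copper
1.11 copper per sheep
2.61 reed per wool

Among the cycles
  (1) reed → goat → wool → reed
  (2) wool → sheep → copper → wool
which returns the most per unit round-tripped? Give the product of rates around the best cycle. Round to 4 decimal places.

(1) 0.771 × 0.502 × 2.61 = 1.01018
(2) 1.03 × 1.11 × 0.711 = 0.81289
Highest is cycle (1) at 1.0102 (>1, arbitrage).

1.0102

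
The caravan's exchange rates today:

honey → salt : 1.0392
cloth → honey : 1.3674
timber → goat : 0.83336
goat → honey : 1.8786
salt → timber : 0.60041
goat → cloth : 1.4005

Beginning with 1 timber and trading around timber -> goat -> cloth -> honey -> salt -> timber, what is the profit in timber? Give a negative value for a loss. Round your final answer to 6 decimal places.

-0.004231

1 timber × 0.83336 = 0.83336 goat
0.83336 goat × 1.4005 = 1.16712068 cloth
1.16712068 cloth × 1.3674 = 1.595920817832 honey
1.595920817832 honey × 1.0392 = 1.6584809138910144 salt
1.6584809138910144 salt × 0.60041 = 0.995768525509303955904 timber
Net change: 0.995768525509303955904 − 1 = -0.004231474490696044096 timber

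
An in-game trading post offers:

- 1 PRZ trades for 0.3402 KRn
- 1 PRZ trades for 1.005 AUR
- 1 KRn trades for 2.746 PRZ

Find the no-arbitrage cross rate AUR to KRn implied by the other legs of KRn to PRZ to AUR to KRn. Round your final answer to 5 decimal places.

0.36235

Known legs of the cycle: 2.746 × 1.005 = 2.75973
For no arbitrage the full-cycle product must be 1, so the missing rate is 1 / 2.75973 ≈ 0.3623543.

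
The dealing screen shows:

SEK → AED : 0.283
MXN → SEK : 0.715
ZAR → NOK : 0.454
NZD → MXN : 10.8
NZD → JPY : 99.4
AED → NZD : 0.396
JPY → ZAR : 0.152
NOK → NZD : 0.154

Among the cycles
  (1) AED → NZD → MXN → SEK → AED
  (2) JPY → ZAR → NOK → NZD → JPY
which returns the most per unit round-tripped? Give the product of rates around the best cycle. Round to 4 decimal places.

1.0563

(1) 0.396 × 10.8 × 0.715 × 0.283 = 0.86539
(2) 0.152 × 0.454 × 0.154 × 99.4 = 1.05635
Highest is cycle (2) at 1.0563 (>1, arbitrage).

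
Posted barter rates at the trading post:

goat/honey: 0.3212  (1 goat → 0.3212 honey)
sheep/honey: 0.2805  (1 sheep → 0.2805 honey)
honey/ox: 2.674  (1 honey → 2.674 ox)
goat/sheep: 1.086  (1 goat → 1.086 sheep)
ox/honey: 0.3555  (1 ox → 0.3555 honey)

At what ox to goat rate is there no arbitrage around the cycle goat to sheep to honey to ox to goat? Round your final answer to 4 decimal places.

Known legs of the cycle: 1.086 × 0.2805 × 2.674 = 0.814561902
For no arbitrage the full-cycle product must be 1, so the missing rate is 1 / 0.814561902 ≈ 1.227654.

1.2277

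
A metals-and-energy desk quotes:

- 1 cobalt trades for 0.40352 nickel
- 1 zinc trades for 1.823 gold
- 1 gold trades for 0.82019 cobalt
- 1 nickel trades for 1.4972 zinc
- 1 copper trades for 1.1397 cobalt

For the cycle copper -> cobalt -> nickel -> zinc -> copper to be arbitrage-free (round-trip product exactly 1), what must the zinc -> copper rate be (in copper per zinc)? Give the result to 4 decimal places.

1.4523

Known legs of the cycle: 1.1397 × 0.40352 × 1.4972 = 0.6885499191168
For no arbitrage the full-cycle product must be 1, so the missing rate is 1 / 0.6885499191168 ≈ 1.452328.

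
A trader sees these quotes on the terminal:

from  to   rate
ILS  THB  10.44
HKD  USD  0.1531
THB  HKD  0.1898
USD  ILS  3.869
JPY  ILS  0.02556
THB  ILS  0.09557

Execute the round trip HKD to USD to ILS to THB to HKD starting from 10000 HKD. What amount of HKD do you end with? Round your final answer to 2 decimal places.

10000 HKD × 0.1531 = 1531 USD
1531 USD × 3.869 = 5923.439 ILS
5923.439 ILS × 10.44 = 61840.70316 THB
61840.70316 THB × 0.1898 = 11737.365459768 HKD

11737.37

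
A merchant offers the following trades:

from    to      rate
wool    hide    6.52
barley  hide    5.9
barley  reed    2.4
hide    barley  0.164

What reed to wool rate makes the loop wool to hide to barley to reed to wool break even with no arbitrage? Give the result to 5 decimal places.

0.38967

Known legs of the cycle: 6.52 × 0.164 × 2.4 = 2.566272
For no arbitrage the full-cycle product must be 1, so the missing rate is 1 / 2.566272 ≈ 0.3896703.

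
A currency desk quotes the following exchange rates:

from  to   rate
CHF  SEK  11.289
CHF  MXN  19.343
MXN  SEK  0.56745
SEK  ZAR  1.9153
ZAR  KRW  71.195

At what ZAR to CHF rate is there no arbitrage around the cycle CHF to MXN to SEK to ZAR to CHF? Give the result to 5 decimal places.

0.04757

Known legs of the cycle: 19.343 × 0.56745 × 1.9153 = 21.022687800855
For no arbitrage the full-cycle product must be 1, so the missing rate is 1 / 21.022687800855 ≈ 0.0475677.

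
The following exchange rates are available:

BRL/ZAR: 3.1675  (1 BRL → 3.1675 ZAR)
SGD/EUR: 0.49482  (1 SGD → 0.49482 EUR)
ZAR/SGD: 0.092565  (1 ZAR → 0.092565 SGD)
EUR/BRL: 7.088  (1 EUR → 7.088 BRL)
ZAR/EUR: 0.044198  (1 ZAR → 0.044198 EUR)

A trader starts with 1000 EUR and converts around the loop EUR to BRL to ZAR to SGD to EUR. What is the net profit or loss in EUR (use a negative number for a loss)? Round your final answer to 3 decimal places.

28.334

1000 EUR × 7.088 = 7088 BRL
7088 BRL × 3.1675 = 22451.24 ZAR
22451.24 ZAR × 0.092565 = 2078.1990306 SGD
2078.1990306 SGD × 0.49482 = 1028.334444321492 EUR
Net change: 1028.334444321492 − 1000 = 28.334444321492 EUR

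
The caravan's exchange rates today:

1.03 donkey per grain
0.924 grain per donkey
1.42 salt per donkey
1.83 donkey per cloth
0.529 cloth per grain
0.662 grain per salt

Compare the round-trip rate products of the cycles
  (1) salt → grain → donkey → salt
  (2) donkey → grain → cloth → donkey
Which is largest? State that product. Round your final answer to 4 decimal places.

(1) 0.662 × 1.03 × 1.42 = 0.96824
(2) 0.924 × 0.529 × 1.83 = 0.89450
Highest is cycle (1) at 0.9682 (≤1, no arbitrage).

0.9682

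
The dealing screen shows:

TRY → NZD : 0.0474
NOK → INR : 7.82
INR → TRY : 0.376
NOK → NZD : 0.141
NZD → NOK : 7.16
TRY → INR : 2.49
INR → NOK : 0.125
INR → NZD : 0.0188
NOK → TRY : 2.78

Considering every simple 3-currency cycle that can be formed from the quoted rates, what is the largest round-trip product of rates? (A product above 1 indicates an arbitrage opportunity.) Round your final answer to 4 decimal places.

NZD→NOK→INR→NZD: 7.16 × 7.82 × 0.0188 = 1.05263
TRY→NZD→NOK→TRY: 0.0474 × 7.16 × 2.78 = 0.94349
TRY→INR→NOK→TRY: 2.49 × 0.125 × 2.78 = 0.86528
Maximum is NZD→NOK→INR→NZD at 1.0526; arbitrage exists.

1.0526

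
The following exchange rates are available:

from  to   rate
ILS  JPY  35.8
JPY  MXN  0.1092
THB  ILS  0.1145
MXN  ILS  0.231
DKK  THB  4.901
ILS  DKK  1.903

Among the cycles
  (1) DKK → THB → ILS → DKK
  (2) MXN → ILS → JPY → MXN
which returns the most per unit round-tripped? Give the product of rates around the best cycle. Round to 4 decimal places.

(1) 4.901 × 0.1145 × 1.903 = 1.06790
(2) 0.231 × 35.8 × 0.1092 = 0.90306
Highest is cycle (1) at 1.0679 (>1, arbitrage).

1.0679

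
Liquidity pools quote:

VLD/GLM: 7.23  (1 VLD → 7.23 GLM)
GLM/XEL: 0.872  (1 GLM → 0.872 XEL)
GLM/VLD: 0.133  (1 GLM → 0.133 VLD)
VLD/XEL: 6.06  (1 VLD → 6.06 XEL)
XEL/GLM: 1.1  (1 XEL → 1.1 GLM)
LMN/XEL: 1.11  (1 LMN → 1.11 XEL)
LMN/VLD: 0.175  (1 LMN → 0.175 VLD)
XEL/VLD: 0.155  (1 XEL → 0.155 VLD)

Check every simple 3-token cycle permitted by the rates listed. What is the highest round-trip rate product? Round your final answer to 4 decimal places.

GLM→XEL→VLD→GLM: 0.872 × 0.155 × 7.23 = 0.97721
GLM→VLD→XEL→GLM: 0.133 × 6.06 × 1.1 = 0.88658
Maximum is GLM→XEL→VLD→GLM at 0.9772; no arbitrage — every cycle loses value.

0.9772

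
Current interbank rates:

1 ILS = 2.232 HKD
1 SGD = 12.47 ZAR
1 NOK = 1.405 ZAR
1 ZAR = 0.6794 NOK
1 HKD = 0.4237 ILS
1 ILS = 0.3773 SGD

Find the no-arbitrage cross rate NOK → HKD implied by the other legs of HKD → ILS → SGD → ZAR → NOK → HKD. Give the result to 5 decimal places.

Known legs of the cycle: 0.4237 × 0.3773 × 12.47 × 0.6794 = 1.35436981243718
For no arbitrage the full-cycle product must be 1, so the missing rate is 1 / 1.35436981243718 ≈ 0.7383508.

0.73835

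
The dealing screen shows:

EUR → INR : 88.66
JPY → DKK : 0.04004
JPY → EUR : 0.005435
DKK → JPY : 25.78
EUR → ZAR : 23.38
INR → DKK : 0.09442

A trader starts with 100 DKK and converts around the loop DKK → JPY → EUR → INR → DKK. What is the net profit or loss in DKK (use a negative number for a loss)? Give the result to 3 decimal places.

100 DKK × 25.78 = 2578 JPY
2578 JPY × 0.005435 = 14.01143 EUR
14.01143 EUR × 88.66 = 1242.2533838 INR
1242.2533838 INR × 0.09442 = 117.293564498396 DKK
Net change: 117.293564498396 − 100 = 17.293564498396 DKK

17.294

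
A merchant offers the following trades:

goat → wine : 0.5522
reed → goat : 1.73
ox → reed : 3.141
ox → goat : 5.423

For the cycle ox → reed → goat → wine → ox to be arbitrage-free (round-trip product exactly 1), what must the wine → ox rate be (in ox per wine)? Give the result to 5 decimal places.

Known legs of the cycle: 3.141 × 1.73 × 0.5522 = 3.000616146
For no arbitrage the full-cycle product must be 1, so the missing rate is 1 / 3.000616146 ≈ 0.3332649.

0.33326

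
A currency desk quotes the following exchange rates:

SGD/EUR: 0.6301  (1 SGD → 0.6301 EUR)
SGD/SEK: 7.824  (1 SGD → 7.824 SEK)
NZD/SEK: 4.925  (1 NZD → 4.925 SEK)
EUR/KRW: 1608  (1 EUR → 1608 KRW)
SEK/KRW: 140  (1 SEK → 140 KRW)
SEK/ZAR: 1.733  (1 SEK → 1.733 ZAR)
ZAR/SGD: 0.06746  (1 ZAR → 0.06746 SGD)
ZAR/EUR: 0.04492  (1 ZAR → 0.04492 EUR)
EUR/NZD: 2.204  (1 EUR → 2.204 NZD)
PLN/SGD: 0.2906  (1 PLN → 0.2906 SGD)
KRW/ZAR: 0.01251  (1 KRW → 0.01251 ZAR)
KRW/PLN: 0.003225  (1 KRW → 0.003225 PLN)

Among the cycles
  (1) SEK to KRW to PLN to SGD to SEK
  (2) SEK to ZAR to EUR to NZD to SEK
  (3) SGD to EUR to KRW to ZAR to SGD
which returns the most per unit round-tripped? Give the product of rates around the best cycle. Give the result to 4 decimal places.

1.0266

(1) 140 × 0.003225 × 0.2906 × 7.824 = 1.02655
(2) 1.733 × 0.04492 × 2.204 × 4.925 = 0.84500
(3) 0.6301 × 1608 × 0.01251 × 0.06746 = 0.85507
Highest is cycle (1) at 1.0266 (>1, arbitrage).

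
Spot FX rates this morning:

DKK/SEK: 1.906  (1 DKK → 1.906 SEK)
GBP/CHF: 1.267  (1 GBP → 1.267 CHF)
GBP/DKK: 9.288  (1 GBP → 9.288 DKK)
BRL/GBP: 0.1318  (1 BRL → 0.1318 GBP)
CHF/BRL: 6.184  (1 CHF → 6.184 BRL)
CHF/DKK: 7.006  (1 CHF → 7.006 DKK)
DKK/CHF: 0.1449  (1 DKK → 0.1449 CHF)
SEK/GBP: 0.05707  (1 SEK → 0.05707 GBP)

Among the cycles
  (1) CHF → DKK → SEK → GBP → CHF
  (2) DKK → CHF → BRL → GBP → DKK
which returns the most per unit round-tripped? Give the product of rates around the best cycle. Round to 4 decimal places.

1.0969

(1) 7.006 × 1.906 × 0.05707 × 1.267 = 0.96556
(2) 0.1449 × 6.184 × 0.1318 × 9.288 = 1.09692
Highest is cycle (2) at 1.0969 (>1, arbitrage).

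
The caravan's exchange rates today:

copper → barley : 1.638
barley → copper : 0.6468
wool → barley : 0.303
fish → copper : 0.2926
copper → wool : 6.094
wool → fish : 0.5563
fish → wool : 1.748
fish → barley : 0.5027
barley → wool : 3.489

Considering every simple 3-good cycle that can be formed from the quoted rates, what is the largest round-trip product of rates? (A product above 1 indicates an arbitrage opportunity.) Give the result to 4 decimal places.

1.1943

copper→wool→barley→copper: 6.094 × 0.303 × 0.6468 = 1.19430
fish→copper→wool→fish: 0.2926 × 6.094 × 0.5563 = 0.99194
fish→barley→wool→fish: 0.5027 × 3.489 × 0.5563 = 0.97571
Maximum is copper→wool→barley→copper at 1.1943; arbitrage exists.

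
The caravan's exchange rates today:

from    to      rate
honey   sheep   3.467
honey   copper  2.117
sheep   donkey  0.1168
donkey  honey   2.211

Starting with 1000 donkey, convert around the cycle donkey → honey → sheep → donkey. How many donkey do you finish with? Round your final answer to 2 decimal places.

895.33

1000 donkey × 2.211 = 2211 honey
2211 honey × 3.467 = 7665.537 sheep
7665.537 sheep × 0.1168 = 895.3347216 donkey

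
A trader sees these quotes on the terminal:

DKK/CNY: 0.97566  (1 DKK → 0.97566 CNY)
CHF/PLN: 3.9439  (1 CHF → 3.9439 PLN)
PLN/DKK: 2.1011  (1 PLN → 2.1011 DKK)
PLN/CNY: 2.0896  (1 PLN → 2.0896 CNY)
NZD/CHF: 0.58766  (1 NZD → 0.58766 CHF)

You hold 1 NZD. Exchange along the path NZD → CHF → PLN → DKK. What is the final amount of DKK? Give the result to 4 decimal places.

1 NZD × 0.58766 = 0.58766 CHF
0.58766 CHF × 3.9439 = 2.317672274 PLN
2.317672274 PLN × 2.1011 = 4.8696612149014 DKK

4.8697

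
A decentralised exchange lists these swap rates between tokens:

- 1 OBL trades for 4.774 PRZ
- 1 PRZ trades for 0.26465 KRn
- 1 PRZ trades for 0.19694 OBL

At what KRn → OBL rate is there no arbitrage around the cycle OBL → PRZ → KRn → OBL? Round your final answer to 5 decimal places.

Known legs of the cycle: 4.774 × 0.26465 = 1.2634391
For no arbitrage the full-cycle product must be 1, so the missing rate is 1 / 1.2634391 ≈ 0.7914905.

0.79149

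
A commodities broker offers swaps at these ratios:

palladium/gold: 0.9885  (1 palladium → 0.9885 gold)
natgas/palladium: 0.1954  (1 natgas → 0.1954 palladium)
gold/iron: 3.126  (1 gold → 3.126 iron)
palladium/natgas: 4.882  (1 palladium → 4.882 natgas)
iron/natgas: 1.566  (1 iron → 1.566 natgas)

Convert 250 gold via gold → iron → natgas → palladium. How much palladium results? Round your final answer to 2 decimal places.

250 gold × 3.126 = 781.5 iron
781.5 iron × 1.566 = 1223.829 natgas
1223.829 natgas × 0.1954 = 239.1361866 palladium

239.14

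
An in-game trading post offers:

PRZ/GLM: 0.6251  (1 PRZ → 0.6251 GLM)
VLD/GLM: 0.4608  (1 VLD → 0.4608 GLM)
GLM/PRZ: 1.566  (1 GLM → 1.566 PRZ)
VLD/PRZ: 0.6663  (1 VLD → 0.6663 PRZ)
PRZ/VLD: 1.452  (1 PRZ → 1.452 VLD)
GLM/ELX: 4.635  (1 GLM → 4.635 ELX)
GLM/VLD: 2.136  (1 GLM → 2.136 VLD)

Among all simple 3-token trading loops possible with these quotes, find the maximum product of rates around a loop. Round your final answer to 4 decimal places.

VLD→GLM→PRZ→VLD: 0.4608 × 1.566 × 1.452 = 1.04778
VLD→PRZ→GLM→VLD: 0.6663 × 0.6251 × 2.136 = 0.88965
Maximum is VLD→GLM→PRZ→VLD at 1.0478; arbitrage exists.

1.0478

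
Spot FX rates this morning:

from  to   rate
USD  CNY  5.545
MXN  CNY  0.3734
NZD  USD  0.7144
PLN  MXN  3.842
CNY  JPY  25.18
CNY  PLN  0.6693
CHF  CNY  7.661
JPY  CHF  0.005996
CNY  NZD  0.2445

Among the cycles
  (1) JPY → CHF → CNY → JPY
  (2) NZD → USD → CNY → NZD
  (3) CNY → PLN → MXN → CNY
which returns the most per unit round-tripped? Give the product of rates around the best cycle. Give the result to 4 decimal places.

1.1567

(1) 0.005996 × 7.661 × 25.18 = 1.15665
(2) 0.7144 × 5.545 × 0.2445 = 0.96855
(3) 0.6693 × 3.842 × 0.3734 = 0.96018
Highest is cycle (1) at 1.1567 (>1, arbitrage).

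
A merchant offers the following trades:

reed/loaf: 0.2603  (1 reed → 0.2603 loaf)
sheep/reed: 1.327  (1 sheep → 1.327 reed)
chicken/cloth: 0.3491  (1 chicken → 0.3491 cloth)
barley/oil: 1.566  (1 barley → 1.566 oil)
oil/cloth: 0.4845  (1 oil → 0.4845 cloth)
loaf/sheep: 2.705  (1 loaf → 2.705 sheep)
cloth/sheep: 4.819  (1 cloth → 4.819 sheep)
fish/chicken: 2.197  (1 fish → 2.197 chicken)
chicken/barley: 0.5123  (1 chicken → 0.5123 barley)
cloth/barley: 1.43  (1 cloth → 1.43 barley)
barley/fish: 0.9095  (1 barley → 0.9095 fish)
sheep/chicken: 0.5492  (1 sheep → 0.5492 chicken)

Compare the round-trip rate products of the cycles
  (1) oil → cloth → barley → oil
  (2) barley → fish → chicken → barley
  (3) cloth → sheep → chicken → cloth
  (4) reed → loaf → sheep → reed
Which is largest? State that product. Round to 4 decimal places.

1.0850

(1) 0.4845 × 1.43 × 1.566 = 1.08498
(2) 0.9095 × 2.197 × 0.5123 = 1.02366
(3) 4.819 × 0.5492 × 0.3491 = 0.92393
(4) 0.2603 × 2.705 × 1.327 = 0.93436
Highest is cycle (1) at 1.0850 (>1, arbitrage).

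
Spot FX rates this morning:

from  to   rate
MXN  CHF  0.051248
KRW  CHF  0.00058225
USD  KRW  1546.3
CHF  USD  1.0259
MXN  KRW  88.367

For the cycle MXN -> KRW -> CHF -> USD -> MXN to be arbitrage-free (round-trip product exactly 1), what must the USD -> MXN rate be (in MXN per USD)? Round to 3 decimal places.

18.945

Known legs of the cycle: 88.367 × 0.00058225 × 1.0259 = 0.052784284410925
For no arbitrage the full-cycle product must be 1, so the missing rate is 1 / 0.052784284410925 ≈ 18.94503.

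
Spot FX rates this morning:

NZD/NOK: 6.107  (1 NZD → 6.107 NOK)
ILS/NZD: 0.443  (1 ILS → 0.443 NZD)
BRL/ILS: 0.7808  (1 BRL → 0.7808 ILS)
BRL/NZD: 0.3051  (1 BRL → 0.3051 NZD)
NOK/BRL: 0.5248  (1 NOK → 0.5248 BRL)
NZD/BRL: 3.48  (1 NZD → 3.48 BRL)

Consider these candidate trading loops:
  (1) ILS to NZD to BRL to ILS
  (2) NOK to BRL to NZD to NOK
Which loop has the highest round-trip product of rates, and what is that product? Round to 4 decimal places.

1.2037

(1) 0.443 × 3.48 × 0.7808 = 1.20371
(2) 0.5248 × 0.3051 × 6.107 = 0.97783
Highest is cycle (1) at 1.2037 (>1, arbitrage).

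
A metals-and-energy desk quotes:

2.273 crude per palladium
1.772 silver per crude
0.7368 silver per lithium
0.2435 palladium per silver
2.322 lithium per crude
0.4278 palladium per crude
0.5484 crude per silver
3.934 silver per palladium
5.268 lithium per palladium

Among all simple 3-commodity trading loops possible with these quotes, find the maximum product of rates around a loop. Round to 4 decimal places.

0.9808

crude→silver→palladium→crude: 1.772 × 0.2435 × 2.273 = 0.98076
silver→palladium→lithium→silver: 0.2435 × 5.268 × 0.7368 = 0.94514
crude→lithium→silver→crude: 2.322 × 0.7368 × 0.5484 = 0.93823
crude→palladium→silver→crude: 0.4278 × 3.934 × 0.5484 = 0.92294
Maximum is crude→silver→palladium→crude at 0.9808; no arbitrage — every cycle loses value.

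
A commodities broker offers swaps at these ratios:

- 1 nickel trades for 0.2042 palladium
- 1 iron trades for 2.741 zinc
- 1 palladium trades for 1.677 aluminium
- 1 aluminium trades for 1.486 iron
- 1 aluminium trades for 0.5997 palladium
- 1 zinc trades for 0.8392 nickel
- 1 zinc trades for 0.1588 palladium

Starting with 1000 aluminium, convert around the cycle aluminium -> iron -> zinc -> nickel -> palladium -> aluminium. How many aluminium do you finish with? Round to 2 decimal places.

1170.53

1000 aluminium × 1.486 = 1486 iron
1486 iron × 2.741 = 4073.126 zinc
4073.126 zinc × 0.8392 = 3418.1673392 nickel
3418.1673392 nickel × 0.2042 = 697.98977066464 palladium
697.98977066464 palladium × 1.677 = 1170.52884540460128 aluminium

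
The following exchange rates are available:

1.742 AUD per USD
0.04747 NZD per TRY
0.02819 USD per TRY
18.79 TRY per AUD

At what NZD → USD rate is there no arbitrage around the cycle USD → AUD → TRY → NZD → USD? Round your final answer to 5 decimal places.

0.64358

Known legs of the cycle: 1.742 × 18.79 × 0.04747 = 1.5537965846
For no arbitrage the full-cycle product must be 1, so the missing rate is 1 / 1.5537965846 ≈ 0.6435849.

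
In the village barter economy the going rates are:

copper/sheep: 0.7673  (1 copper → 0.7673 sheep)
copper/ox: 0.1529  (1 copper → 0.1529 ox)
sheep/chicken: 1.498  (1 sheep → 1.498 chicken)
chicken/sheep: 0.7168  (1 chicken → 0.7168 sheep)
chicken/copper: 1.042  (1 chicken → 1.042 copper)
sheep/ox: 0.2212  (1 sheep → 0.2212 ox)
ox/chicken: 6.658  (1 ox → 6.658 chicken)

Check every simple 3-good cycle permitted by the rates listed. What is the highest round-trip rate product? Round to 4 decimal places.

1.1977

sheep→chicken→copper→sheep: 1.498 × 1.042 × 0.7673 = 1.19769
copper→ox→chicken→copper: 0.1529 × 6.658 × 1.042 = 1.06076
sheep→ox→chicken→sheep: 0.2212 × 6.658 × 0.7168 = 1.05567
Maximum is sheep→chicken→copper→sheep at 1.1977; arbitrage exists.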